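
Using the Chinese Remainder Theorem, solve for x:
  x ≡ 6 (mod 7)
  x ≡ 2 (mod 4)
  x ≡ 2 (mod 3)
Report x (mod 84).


Moduli 7, 4, 3 are pairwise coprime; by CRT there is a unique solution modulo M = 7 · 4 · 3 = 84.
Solve pairwise, accumulating the modulus:
  Start with x ≡ 6 (mod 7).
  Combine with x ≡ 2 (mod 4): since gcd(7, 4) = 1, we get a unique residue mod 28.
    Write x = 6 + 7·t and substitute into x ≡ 2 (mod 4): 7·t ≡ 2 − 6 = -4 (mod 4).
    Reduce coefficients mod 4: 3·t ≡ 0 (mod 4).
    The inverse of 3 mod 4 is 3 (since 3·3 = 9 = 2·4 + 1), so t ≡ 3·0 = 0 ≡ 0 (mod 4).
    Then x = 6 + 7·0 = 6, valid modulo lcm(7, 4) = 28: x ≡ 6 (mod 28).
  Combine with x ≡ 2 (mod 3): since gcd(28, 3) = 1, we get a unique residue mod 84.
    Write x = 6 + 28·t and substitute into x ≡ 2 (mod 3): 28·t ≡ 2 − 6 = -4 (mod 3).
    Reduce coefficients mod 3: 1·t ≡ 2 (mod 3).
    So t ≡ 2 (mod 3).
    Then x = 6 + 28·2 = 62, valid modulo lcm(28, 3) = 84: x ≡ 62 (mod 84).
Verify: 62 mod 7 = 6 ✓, 62 mod 4 = 2 ✓, 62 mod 3 = 2 ✓.

x ≡ 62 (mod 84).


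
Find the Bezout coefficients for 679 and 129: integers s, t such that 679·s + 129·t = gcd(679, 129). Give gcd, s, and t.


Euclidean algorithm on (679, 129) — divide until remainder is 0:
  679 = 5 · 129 + 34
  129 = 3 · 34 + 27
  34 = 1 · 27 + 7
  27 = 3 · 7 + 6
  7 = 1 · 6 + 1
  6 = 6 · 1 + 0
gcd(679, 129) = 1.
Track Bezout coefficients alongside the remainders: start with r₀ = 679 = a·1 + b·0 (s = 1, t = 0) and r₁ = 129 = a·0 + b·1 (s = 0, t = 1); each new remainder r_{k+1} = r_{k-1} − q_k·r_k inherits s_{k+1} = s_{k-1} − q_k·s_k, t_{k+1} = t_{k-1} − q_k·t_k, so r_k = a·s_k + b·t_k at every step:
  q = 5: r = 34, s = 1 − 5·0 = 1, t = 0 − 5·1 = -5  (check: 679·1 + 129·(-5) = 34)
  q = 3: r = 27, s = 0 − 3·1 = -3, t = 1 − 3·(-5) = 16  (check: 679·(-3) + 129·16 = 27)
  q = 1: r = 7, s = 1 − 1·(-3) = 4, t = -5 − 1·16 = -21  (check: 679·4 + 129·(-21) = 7)
  q = 3: r = 6, s = -3 − 3·4 = -15, t = 16 − 3·(-21) = 79  (check: 679·(-15) + 129·79 = 6)
  q = 1: r = 1, s = 4 − 1·(-15) = 19, t = -21 − 1·79 = -100  (check: 679·19 + 129·(-100) = 1)
The row with r = 1 (the gcd) gives the Bezout coefficients s = 19, t = -100.
Result: 679 · (19) + 129 · (-100) = 1.

gcd(679, 129) = 1; s = 19, t = -100 (check: 679·19 + 129·(-100) = 1).


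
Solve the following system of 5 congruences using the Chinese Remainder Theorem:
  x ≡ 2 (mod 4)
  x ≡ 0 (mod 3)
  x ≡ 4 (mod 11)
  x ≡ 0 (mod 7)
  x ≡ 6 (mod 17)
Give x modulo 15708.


Product of moduli M = 4 · 3 · 11 · 7 · 17 = 15708.
Merge one congruence at a time:
  Start: x ≡ 2 (mod 4).
  Combine with x ≡ 0 (mod 3); new modulus lcm = 12.
    Write x = 2 + 4·t and substitute into x ≡ 0 (mod 3): 4·t ≡ 0 − 2 = -2 (mod 3).
    Reduce coefficients mod 3: 1·t ≡ 1 (mod 3).
    So t ≡ 1 (mod 3).
    Then x = 2 + 4·1 = 6, valid modulo lcm(4, 3) = 12: x ≡ 6 (mod 12).
  Combine with x ≡ 4 (mod 11); new modulus lcm = 132.
    Write x = 6 + 12·t and substitute into x ≡ 4 (mod 11): 12·t ≡ 4 − 6 = -2 (mod 11).
    Reduce coefficients mod 11: 1·t ≡ 9 (mod 11).
    So t ≡ 9 (mod 11).
    Then x = 6 + 12·9 = 114, valid modulo lcm(12, 11) = 132: x ≡ 114 (mod 132).
  Combine with x ≡ 0 (mod 7); new modulus lcm = 924.
    Write x = 114 + 132·t and substitute into x ≡ 0 (mod 7): 132·t ≡ 0 − 114 = -114 (mod 7).
    Reduce coefficients mod 7: 6·t ≡ 5 (mod 7).
    The inverse of 6 mod 7 is 6 (since 6·6 = 36 = 5·7 + 1), so t ≡ 6·5 = 30 ≡ 2 (mod 7).
    Then x = 114 + 132·2 = 378, valid modulo lcm(132, 7) = 924: x ≡ 378 (mod 924).
  Combine with x ≡ 6 (mod 17); new modulus lcm = 15708.
    Write x = 378 + 924·t and substitute into x ≡ 6 (mod 17): 924·t ≡ 6 − 378 = -372 (mod 17).
    Reduce coefficients mod 17: 6·t ≡ 2 (mod 17).
    The inverse of 6 mod 17 is 3 (since 6·3 = 18 = 1·17 + 1), so t ≡ 3·2 = 6 ≡ 6 (mod 17).
    Then x = 378 + 924·6 = 5922, valid modulo lcm(924, 17) = 15708: x ≡ 5922 (mod 15708).
Verify against each original: 5922 mod 4 = 2, 5922 mod 3 = 0, 5922 mod 11 = 4, 5922 mod 7 = 0, 5922 mod 17 = 6.

x ≡ 5922 (mod 15708).


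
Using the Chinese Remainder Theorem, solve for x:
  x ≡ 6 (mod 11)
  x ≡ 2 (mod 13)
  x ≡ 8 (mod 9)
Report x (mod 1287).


Moduli 11, 13, 9 are pairwise coprime; by CRT there is a unique solution modulo M = 11 · 13 · 9 = 1287.
Solve pairwise, accumulating the modulus:
  Start with x ≡ 6 (mod 11).
  Combine with x ≡ 2 (mod 13): since gcd(11, 13) = 1, we get a unique residue mod 143.
    Write x = 6 + 11·t and substitute into x ≡ 2 (mod 13): 11·t ≡ 2 − 6 = -4 (mod 13).
    Reduce coefficients mod 13: 11·t ≡ 9 (mod 13).
    The inverse of 11 mod 13 is 6 (since 11·6 = 66 = 5·13 + 1), so t ≡ 6·9 = 54 ≡ 2 (mod 13).
    Then x = 6 + 11·2 = 28, valid modulo lcm(11, 13) = 143: x ≡ 28 (mod 143).
  Combine with x ≡ 8 (mod 9): since gcd(143, 9) = 1, we get a unique residue mod 1287.
    Write x = 28 + 143·t and substitute into x ≡ 8 (mod 9): 143·t ≡ 8 − 28 = -20 (mod 9).
    Reduce coefficients mod 9: 8·t ≡ 7 (mod 9).
    The inverse of 8 mod 9 is 8 (since 8·8 = 64 = 7·9 + 1), so t ≡ 8·7 = 56 ≡ 2 (mod 9).
    Then x = 28 + 143·2 = 314, valid modulo lcm(143, 9) = 1287: x ≡ 314 (mod 1287).
Verify: 314 mod 11 = 6 ✓, 314 mod 13 = 2 ✓, 314 mod 9 = 8 ✓.

x ≡ 314 (mod 1287).


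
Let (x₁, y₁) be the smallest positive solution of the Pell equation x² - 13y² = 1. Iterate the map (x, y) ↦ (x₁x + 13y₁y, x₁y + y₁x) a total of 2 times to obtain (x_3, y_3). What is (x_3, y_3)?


Step 1: Find the fundamental solution (x₁, y₁) of x² - 13y² = 1.
  Expand √13 as a continued fraction. a₀ = ⌊√13⌋ = 3; iterate m_{k+1} = d_k·a_k − m_k, d_{k+1} = (13 − m_{k+1}²)/d_k, a_{k+1} = ⌊(a₀ + m_{k+1})/d_{k+1}⌋ (starting m₀ = 0, d₀ = 1), with convergents p_k = a_k·p_{k-1} + p_{k-2}, q_k = a_k·q_{k-1} + q_{k-2} (p₋₁ = 1, q₋₁ = 0):
  k = 0: a₀ = 3; p₀/q₀ = 3/1; p₀² − 13·q₀² = 9 − 13 = -4.
  k = 1: m = 3, d = 4, a = ⌊(3 + 3)/4⌋ = 1; p/q = (1·3 + 1)/(1·1 + 0) = 4/1; p² − 13·q² = 16 − 13 = 3.
  k = 2: m = 1, d = 3, a = ⌊(3 + 1)/3⌋ = 1; p/q = (1·4 + 3)/(1·1 + 1) = 7/2; p² − 13·q² = 49 − 52 = -3.
  k = 3: m = 2, d = 3, a = ⌊(3 + 2)/3⌋ = 1; p/q = (1·7 + 4)/(1·2 + 1) = 11/3; p² − 13·q² = 121 − 117 = 4.
  k = 4: m = 1, d = 4, a = ⌊(3 + 1)/4⌋ = 1; p/q = (1·11 + 7)/(1·3 + 2) = 18/5; p² − 13·q² = 324 − 325 = -1.
  k = 5: m = 3, d = 1, a = ⌊(3 + 3)/1⌋ = 6; p/q = (6·18 + 11)/(6·5 + 3) = 119/33; p² − 13·q² = 14161 − 14157 = 4.
  k = 6: m = 3, d = 4, a = ⌊(3 + 3)/4⌋ = 1; p/q = (1·119 + 18)/(1·33 + 5) = 137/38; p² − 13·q² = 18769 − 18772 = -3.
  k = 7: m = 1, d = 3, a = ⌊(3 + 1)/3⌋ = 1; p/q = (1·137 + 119)/(1·38 + 33) = 256/71; p² − 13·q² = 65536 − 65533 = 3.
  k = 8: m = 2, d = 3, a = ⌊(3 + 2)/3⌋ = 1; p/q = (1·256 + 137)/(1·71 + 38) = 393/109; p² − 13·q² = 154449 − 154453 = -4.
  k = 9: m = 1, d = 4, a = ⌊(3 + 1)/4⌋ = 1; p/q = (1·393 + 256)/(1·109 + 71) = 649/180; p² − 13·q² = 421201 − 421200 = 1.
  The first convergent with p² − 13·q² = 1 gives the fundamental solution (x₁, y₁) = (649, 180).
Step 2: Apply the recurrence (x_{n+1}, y_{n+1}) = (x₁x_n + 13y₁y_n, x₁y_n + y₁x_n) repeatedly.
  From (x_1, y_1) = (649, 180): x_2 = 649·649 + 13·180·180 = 842401; y_2 = 649·180 + 180·649 = 233640.
  From (x_2, y_2) = (842401, 233640): x_3 = 649·842401 + 13·180·233640 = 1093435849; y_3 = 649·233640 + 180·842401 = 303264540.
Step 3: Verify x_3² - 13·y_3² = 1195601955878350801 - 1195601955878350800 = 1 (should be 1). ✓

(x_1, y_1) = (649, 180); (x_3, y_3) = (1093435849, 303264540).


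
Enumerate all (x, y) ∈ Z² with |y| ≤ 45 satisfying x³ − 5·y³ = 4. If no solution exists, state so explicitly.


The equation is x³ - 5y³ = 4. For fixed y, x³ = 5·y³ + 4, so a solution requires the RHS to be a perfect cube.
Strategy: iterate y from -45 to 45, compute RHS = 5·y³ + 4, and check whether it is a (positive or negative) perfect cube.
Check small values of y:
  y = 0: RHS = 4 is not a perfect cube.
  y = 1: RHS = 9 is not a perfect cube.
  y = -1: RHS = -1 = (-1)³ ⇒ x = -1 works.
  y = 2: RHS = 44 is not a perfect cube.
  y = -2: RHS = -36 is not a perfect cube.
  y = 3: RHS = 139 is not a perfect cube.
  y = -3: RHS = -131 is not a perfect cube.
Continuing the search up to |y| = 45 finds no further solutions beyond those listed.
Collected solutions: (-1, -1).

Solutions (with |y| ≤ 45): (-1, -1).


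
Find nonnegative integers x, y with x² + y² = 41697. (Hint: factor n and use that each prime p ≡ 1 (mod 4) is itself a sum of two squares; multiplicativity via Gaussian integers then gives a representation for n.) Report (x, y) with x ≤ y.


Step 1: Factor n = 41697 = 3^2 · 41 · 113.
Step 2: Check the mod-4 condition on each prime factor: 3 ≡ 3 (mod 4), exponent 2 (must be even); 41 ≡ 1 (mod 4), exponent 1; 113 ≡ 1 (mod 4), exponent 1.
All primes ≡ 3 (mod 4) appear to even exponent (or don't appear), so by the two-squares theorem n IS expressible as a sum of two squares.
Step 3: Build a representation. Group n = k² · m with k = 3 and m = 41 · 113 = 4633 (a product of primes ≡ 1 (mod 4)); a representation of m scales to one of n via (k·x)² + (k·y)² = k²(x² + y²). Each prime p ≡ 1 (mod 4) is itself a sum of two squares; find a² by testing p − a² for a perfect square:
  41: 41 − 1² = 40, 41 − 2² = 37, 41 − 3² = 32, 41 − 4² = 25 = 5² ⇒ 41 = 4² + 5².
  113: 113 − 1² = 112, 113 − 2² = 109, 113 − 3² = 104, 113 − 4² = 97, 113 − 5² = 88, 113 − 6² = 77, 113 − 7² = 64 = 8² ⇒ 113 = 7² + 8².
  Combine using the Brahmagupta–Fibonacci identity (a² + b²)(c² + d²) = (ac − bd)² + (ad + bc)² = (ac + bd)² + (ad − bc)²:
  41 · 113 = 4633: from (4² + 5²)(7² + 8²), take (4·7 − 5·8, 4·8 + 5·7) = (28 − 40, 32 + 35) = (-12, 67); dropping signs (only squares matter) gives (12, 67); check 12² + 67² = 144 + 4489 = 4633 ✓.
  Scale by k = 3: (3·12, 3·67) = (36, 201).
Step 4: Order so x ≤ y and verify: 36² + 201² = 1296 + 40401 = 41697 = n. ✓

n = 41697 = 36² + 201² (one valid representation with x ≤ y).


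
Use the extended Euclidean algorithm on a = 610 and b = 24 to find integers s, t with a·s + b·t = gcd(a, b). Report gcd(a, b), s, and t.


Euclidean algorithm on (610, 24) — divide until remainder is 0:
  610 = 25 · 24 + 10
  24 = 2 · 10 + 4
  10 = 2 · 4 + 2
  4 = 2 · 2 + 0
gcd(610, 24) = 2.
Track Bezout coefficients alongside the remainders: start with r₀ = 610 = a·1 + b·0 (s = 1, t = 0) and r₁ = 24 = a·0 + b·1 (s = 0, t = 1); each new remainder r_{k+1} = r_{k-1} − q_k·r_k inherits s_{k+1} = s_{k-1} − q_k·s_k, t_{k+1} = t_{k-1} − q_k·t_k, so r_k = a·s_k + b·t_k at every step:
  q = 25: r = 10, s = 1 − 25·0 = 1, t = 0 − 25·1 = -25  (check: 610·1 + 24·(-25) = 10)
  q = 2: r = 4, s = 0 − 2·1 = -2, t = 1 − 2·(-25) = 51  (check: 610·(-2) + 24·51 = 4)
  q = 2: r = 2, s = 1 − 2·(-2) = 5, t = -25 − 2·51 = -127  (check: 610·5 + 24·(-127) = 2)
The row with r = 2 (the gcd) gives the Bezout coefficients s = 5, t = -127.
Result: 610 · (5) + 24 · (-127) = 2.

gcd(610, 24) = 2; s = 5, t = -127 (check: 610·5 + 24·(-127) = 2).


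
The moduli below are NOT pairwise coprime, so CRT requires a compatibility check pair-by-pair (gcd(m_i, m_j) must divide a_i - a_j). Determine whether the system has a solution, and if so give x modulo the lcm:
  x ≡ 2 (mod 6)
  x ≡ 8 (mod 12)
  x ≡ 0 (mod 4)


Moduli 6, 12, 4 are not pairwise coprime, so CRT works modulo lcm(m_i) when all pairwise compatibility conditions hold.
Pairwise compatibility: gcd(m_i, m_j) must divide a_i - a_j for every pair.
Merge one congruence at a time:
  Start: x ≡ 2 (mod 6).
  Combine with x ≡ 8 (mod 12): gcd(6, 12) = 6; 8 - 2 = 6, which IS divisible by 6, so compatible.
    Write x = 2 + 6·t and substitute into x ≡ 8 (mod 12): 6·t ≡ 8 − 2 = 6 (mod 12).
    Divide the congruence (and modulus) by g = 6: 1·t ≡ 1 (mod 2).
    So t ≡ 1 (mod 2).
    Then x = 2 + 6·1 = 8, valid modulo lcm(6, 12) = 12: x ≡ 8 (mod 12).
  Combine with x ≡ 0 (mod 4): gcd(12, 4) = 4; 0 - 8 = -8, which IS divisible by 4, so compatible.
    Write x = 8 + 12·t and substitute into x ≡ 0 (mod 4): 12·t ≡ 0 − 8 = -8 (mod 4).
    Divide the congruence (and modulus) by g = 4: 3·t ≡ -2 (mod 1).
    Modulo 1 every t works; take t = 0.
    Then x = 8 + 12·0 = 8, valid modulo lcm(12, 4) = 12: x ≡ 8 (mod 12).
Verify: 8 mod 6 = 2, 8 mod 12 = 8, 8 mod 4 = 0.

x ≡ 8 (mod 12).


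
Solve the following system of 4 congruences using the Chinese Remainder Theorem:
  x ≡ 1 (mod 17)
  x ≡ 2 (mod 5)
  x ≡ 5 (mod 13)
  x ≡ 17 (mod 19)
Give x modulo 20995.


Product of moduli M = 17 · 5 · 13 · 19 = 20995.
Merge one congruence at a time:
  Start: x ≡ 1 (mod 17).
  Combine with x ≡ 2 (mod 5); new modulus lcm = 85.
    Write x = 1 + 17·t and substitute into x ≡ 2 (mod 5): 17·t ≡ 2 − 1 = 1 (mod 5).
    Reduce coefficients mod 5: 2·t ≡ 1 (mod 5).
    The inverse of 2 mod 5 is 3 (since 2·3 = 6 = 1·5 + 1), so t ≡ 3·1 = 3 ≡ 3 (mod 5).
    Then x = 1 + 17·3 = 52, valid modulo lcm(17, 5) = 85: x ≡ 52 (mod 85).
  Combine with x ≡ 5 (mod 13); new modulus lcm = 1105.
    Write x = 52 + 85·t and substitute into x ≡ 5 (mod 13): 85·t ≡ 5 − 52 = -47 (mod 13).
    Reduce coefficients mod 13: 7·t ≡ 5 (mod 13).
    The inverse of 7 mod 13 is 2 (since 7·2 = 14 = 1·13 + 1), so t ≡ 2·5 = 10 ≡ 10 (mod 13).
    Then x = 52 + 85·10 = 902, valid modulo lcm(85, 13) = 1105: x ≡ 902 (mod 1105).
  Combine with x ≡ 17 (mod 19); new modulus lcm = 20995.
    Write x = 902 + 1105·t and substitute into x ≡ 17 (mod 19): 1105·t ≡ 17 − 902 = -885 (mod 19).
    Reduce coefficients mod 19: 3·t ≡ 8 (mod 19).
    The inverse of 3 mod 19 is 13 (since 3·13 = 39 = 2·19 + 1), so t ≡ 13·8 = 104 ≡ 9 (mod 19).
    Then x = 902 + 1105·9 = 10847, valid modulo lcm(1105, 19) = 20995: x ≡ 10847 (mod 20995).
Verify against each original: 10847 mod 17 = 1, 10847 mod 5 = 2, 10847 mod 13 = 5, 10847 mod 19 = 17.

x ≡ 10847 (mod 20995).


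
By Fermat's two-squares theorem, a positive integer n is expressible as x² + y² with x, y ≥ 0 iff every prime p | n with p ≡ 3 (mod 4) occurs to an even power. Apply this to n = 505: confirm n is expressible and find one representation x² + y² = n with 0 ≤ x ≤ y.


Step 1: Factor n = 505 = 5 · 101.
Step 2: Check the mod-4 condition on each prime factor: 5 ≡ 1 (mod 4), exponent 1; 101 ≡ 1 (mod 4), exponent 1.
All primes ≡ 3 (mod 4) appear to even exponent (or don't appear), so by the two-squares theorem n IS expressible as a sum of two squares.
Step 3: Build a representation. Here n = 5 · 101 is a product of primes ≡ 1 (mod 4). Each prime p ≡ 1 (mod 4) is itself a sum of two squares; find a² by testing p − a² for a perfect square:
  5: 5 − 1² = 4 = 2² ⇒ 5 = 1² + 2².
  101: 101 − 1² = 100 = 10² ⇒ 101 = 1² + 10².
  Combine using the Brahmagupta–Fibonacci identity (a² + b²)(c² + d²) = (ac − bd)² + (ad + bc)² = (ac + bd)² + (ad − bc)²:
  5 · 101 = 505: from (1² + 2²)(1² + 10²), take (1·1 − 2·10, 1·10 + 2·1) = (1 − 20, 10 + 2) = (-19, 12); dropping signs (only squares matter) gives (19, 12); check 19² + 12² = 361 + 144 = 505 ✓.
Step 4: Order so x ≤ y and verify: 12² + 19² = 144 + 361 = 505 = n. ✓

n = 505 = 12² + 19² (one valid representation with x ≤ y).


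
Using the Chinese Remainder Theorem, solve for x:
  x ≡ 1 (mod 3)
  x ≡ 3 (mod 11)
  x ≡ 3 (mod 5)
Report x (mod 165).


Moduli 3, 11, 5 are pairwise coprime; by CRT there is a unique solution modulo M = 3 · 11 · 5 = 165.
Solve pairwise, accumulating the modulus:
  Start with x ≡ 1 (mod 3).
  Combine with x ≡ 3 (mod 11): since gcd(3, 11) = 1, we get a unique residue mod 33.
    Write x = 1 + 3·t and substitute into x ≡ 3 (mod 11): 3·t ≡ 3 − 1 = 2 (mod 11).
    The inverse of 3 mod 11 is 4 (since 3·4 = 12 = 1·11 + 1), so t ≡ 4·2 = 8 ≡ 8 (mod 11).
    Then x = 1 + 3·8 = 25, valid modulo lcm(3, 11) = 33: x ≡ 25 (mod 33).
  Combine with x ≡ 3 (mod 5): since gcd(33, 5) = 1, we get a unique residue mod 165.
    Write x = 25 + 33·t and substitute into x ≡ 3 (mod 5): 33·t ≡ 3 − 25 = -22 (mod 5).
    Reduce coefficients mod 5: 3·t ≡ 3 (mod 5).
    The inverse of 3 mod 5 is 2 (since 3·2 = 6 = 1·5 + 1), so t ≡ 2·3 = 6 ≡ 1 (mod 5).
    Then x = 25 + 33·1 = 58, valid modulo lcm(33, 5) = 165: x ≡ 58 (mod 165).
Verify: 58 mod 3 = 1 ✓, 58 mod 11 = 3 ✓, 58 mod 5 = 3 ✓.

x ≡ 58 (mod 165).


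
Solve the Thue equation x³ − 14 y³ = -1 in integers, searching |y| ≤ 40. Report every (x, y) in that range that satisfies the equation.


The equation is x³ - 14y³ = -1. For fixed y, x³ = 14·y³ − 1, so a solution requires the RHS to be a perfect cube.
Strategy: iterate y from -40 to 40, compute RHS = 14·y³ − 1, and check whether it is a (positive or negative) perfect cube.
Check small values of y:
  y = 0: RHS = -1 = (-1)³ ⇒ x = -1 works.
  y = 1: RHS = 13 is not a perfect cube.
  y = -1: RHS = -15 is not a perfect cube.
  y = 2: RHS = 111 is not a perfect cube.
  y = -2: RHS = -113 is not a perfect cube.
  y = 3: RHS = 377 is not a perfect cube.
  y = -3: RHS = -379 is not a perfect cube.
Continuing the search up to |y| = 40 finds no further solutions beyond those listed.
Collected solutions: (-1, 0).

Solutions (with |y| ≤ 40): (-1, 0).


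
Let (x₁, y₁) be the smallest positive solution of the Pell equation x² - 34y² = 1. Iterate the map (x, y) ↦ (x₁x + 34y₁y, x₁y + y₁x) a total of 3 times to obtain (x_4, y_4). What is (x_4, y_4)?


Step 1: Find the fundamental solution (x₁, y₁) of x² - 34y² = 1.
  Expand √34 as a continued fraction. a₀ = ⌊√34⌋ = 5; iterate m_{k+1} = d_k·a_k − m_k, d_{k+1} = (34 − m_{k+1}²)/d_k, a_{k+1} = ⌊(a₀ + m_{k+1})/d_{k+1}⌋ (starting m₀ = 0, d₀ = 1), with convergents p_k = a_k·p_{k-1} + p_{k-2}, q_k = a_k·q_{k-1} + q_{k-2} (p₋₁ = 1, q₋₁ = 0):
  k = 0: a₀ = 5; p₀/q₀ = 5/1; p₀² − 34·q₀² = 25 − 34 = -9.
  k = 1: m = 5, d = 9, a = ⌊(5 + 5)/9⌋ = 1; p/q = (1·5 + 1)/(1·1 + 0) = 6/1; p² − 34·q² = 36 − 34 = 2.
  k = 2: m = 4, d = 2, a = ⌊(5 + 4)/2⌋ = 4; p/q = (4·6 + 5)/(4·1 + 1) = 29/5; p² − 34·q² = 841 − 850 = -9.
  k = 3: m = 4, d = 9, a = ⌊(5 + 4)/9⌋ = 1; p/q = (1·29 + 6)/(1·5 + 1) = 35/6; p² − 34·q² = 1225 − 1224 = 1.
  The first convergent with p² − 34·q² = 1 gives the fundamental solution (x₁, y₁) = (35, 6).
Step 2: Apply the recurrence (x_{n+1}, y_{n+1}) = (x₁x_n + 34y₁y_n, x₁y_n + y₁x_n) repeatedly.
  From (x_1, y_1) = (35, 6): x_2 = 35·35 + 34·6·6 = 2449; y_2 = 35·6 + 6·35 = 420.
  From (x_2, y_2) = (2449, 420): x_3 = 35·2449 + 34·6·420 = 171395; y_3 = 35·420 + 6·2449 = 29394.
  From (x_3, y_3) = (171395, 29394): x_4 = 35·171395 + 34·6·29394 = 11995201; y_4 = 35·29394 + 6·171395 = 2057160.
Step 3: Verify x_4² - 34·y_4² = 143884847030401 - 143884847030400 = 1 (should be 1). ✓

(x_1, y_1) = (35, 6); (x_4, y_4) = (11995201, 2057160).


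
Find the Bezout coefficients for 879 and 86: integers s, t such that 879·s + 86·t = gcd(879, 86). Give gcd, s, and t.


Euclidean algorithm on (879, 86) — divide until remainder is 0:
  879 = 10 · 86 + 19
  86 = 4 · 19 + 10
  19 = 1 · 10 + 9
  10 = 1 · 9 + 1
  9 = 9 · 1 + 0
gcd(879, 86) = 1.
Track Bezout coefficients alongside the remainders: start with r₀ = 879 = a·1 + b·0 (s = 1, t = 0) and r₁ = 86 = a·0 + b·1 (s = 0, t = 1); each new remainder r_{k+1} = r_{k-1} − q_k·r_k inherits s_{k+1} = s_{k-1} − q_k·s_k, t_{k+1} = t_{k-1} − q_k·t_k, so r_k = a·s_k + b·t_k at every step:
  q = 10: r = 19, s = 1 − 10·0 = 1, t = 0 − 10·1 = -10  (check: 879·1 + 86·(-10) = 19)
  q = 4: r = 10, s = 0 − 4·1 = -4, t = 1 − 4·(-10) = 41  (check: 879·(-4) + 86·41 = 10)
  q = 1: r = 9, s = 1 − 1·(-4) = 5, t = -10 − 1·41 = -51  (check: 879·5 + 86·(-51) = 9)
  q = 1: r = 1, s = -4 − 1·5 = -9, t = 41 − 1·(-51) = 92  (check: 879·(-9) + 86·92 = 1)
The row with r = 1 (the gcd) gives the Bezout coefficients s = -9, t = 92.
Result: 879 · (-9) + 86 · (92) = 1.

gcd(879, 86) = 1; s = -9, t = 92 (check: 879·(-9) + 86·92 = 1).


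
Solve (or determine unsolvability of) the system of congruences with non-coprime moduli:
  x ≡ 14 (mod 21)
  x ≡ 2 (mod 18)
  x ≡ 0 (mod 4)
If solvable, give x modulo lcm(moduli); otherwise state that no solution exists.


Moduli 21, 18, 4 are not pairwise coprime, so CRT works modulo lcm(m_i) when all pairwise compatibility conditions hold.
Pairwise compatibility: gcd(m_i, m_j) must divide a_i - a_j for every pair.
Merge one congruence at a time:
  Start: x ≡ 14 (mod 21).
  Combine with x ≡ 2 (mod 18): gcd(21, 18) = 3; 2 - 14 = -12, which IS divisible by 3, so compatible.
    Write x = 14 + 21·t and substitute into x ≡ 2 (mod 18): 21·t ≡ 2 − 14 = -12 (mod 18).
    Divide the congruence (and modulus) by g = 3: 7·t ≡ -4 (mod 6).
    Reduce coefficients mod 6: 1·t ≡ 2 (mod 6).
    So t ≡ 2 (mod 6).
    Then x = 14 + 21·2 = 56, valid modulo lcm(21, 18) = 126: x ≡ 56 (mod 126).
  Combine with x ≡ 0 (mod 4): gcd(126, 4) = 2; 0 - 56 = -56, which IS divisible by 2, so compatible.
    Write x = 56 + 126·t and substitute into x ≡ 0 (mod 4): 126·t ≡ 0 − 56 = -56 (mod 4).
    Divide the congruence (and modulus) by g = 2: 63·t ≡ -28 (mod 2).
    Reduce coefficients mod 2: 1·t ≡ 0 (mod 2).
    So t ≡ 0 (mod 2).
    Then x = 56 + 126·0 = 56, valid modulo lcm(126, 4) = 252: x ≡ 56 (mod 252).
Verify: 56 mod 21 = 14, 56 mod 18 = 2, 56 mod 4 = 0.

x ≡ 56 (mod 252).


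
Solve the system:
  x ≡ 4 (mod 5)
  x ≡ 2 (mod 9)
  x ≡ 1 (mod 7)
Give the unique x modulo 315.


Moduli 5, 9, 7 are pairwise coprime; by CRT there is a unique solution modulo M = 5 · 9 · 7 = 315.
Solve pairwise, accumulating the modulus:
  Start with x ≡ 4 (mod 5).
  Combine with x ≡ 2 (mod 9): since gcd(5, 9) = 1, we get a unique residue mod 45.
    Write x = 4 + 5·t and substitute into x ≡ 2 (mod 9): 5·t ≡ 2 − 4 = -2 (mod 9).
    Reduce coefficients mod 9: 5·t ≡ 7 (mod 9).
    The inverse of 5 mod 9 is 2 (since 5·2 = 10 = 1·9 + 1), so t ≡ 2·7 = 14 ≡ 5 (mod 9).
    Then x = 4 + 5·5 = 29, valid modulo lcm(5, 9) = 45: x ≡ 29 (mod 45).
  Combine with x ≡ 1 (mod 7): since gcd(45, 7) = 1, we get a unique residue mod 315.
    Write x = 29 + 45·t and substitute into x ≡ 1 (mod 7): 45·t ≡ 1 − 29 = -28 (mod 7).
    Reduce coefficients mod 7: 3·t ≡ 0 (mod 7).
    The inverse of 3 mod 7 is 5 (since 3·5 = 15 = 2·7 + 1), so t ≡ 5·0 = 0 ≡ 0 (mod 7).
    Then x = 29 + 45·0 = 29, valid modulo lcm(45, 7) = 315: x ≡ 29 (mod 315).
Verify: 29 mod 5 = 4 ✓, 29 mod 9 = 2 ✓, 29 mod 7 = 1 ✓.

x ≡ 29 (mod 315).


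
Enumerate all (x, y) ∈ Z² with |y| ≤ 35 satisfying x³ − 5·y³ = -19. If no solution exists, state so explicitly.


The equation is x³ - 5y³ = -19. For fixed y, x³ = 5·y³ − 19, so a solution requires the RHS to be a perfect cube.
Strategy: iterate y from -35 to 35, compute RHS = 5·y³ − 19, and check whether it is a (positive or negative) perfect cube.
Check small values of y:
  y = 0: RHS = -19 is not a perfect cube.
  y = 1: RHS = -14 is not a perfect cube.
  y = -1: RHS = -24 is not a perfect cube.
  y = 2: RHS = 21 is not a perfect cube.
  y = -2: RHS = -59 is not a perfect cube.
  y = 3: RHS = 116 is not a perfect cube.
  y = -3: RHS = -154 is not a perfect cube.
Continuing the search up to |y| = 35 finds no solutions either.
No (x, y) in the scanned range satisfies the equation.

No integer solutions with |y| ≤ 35.


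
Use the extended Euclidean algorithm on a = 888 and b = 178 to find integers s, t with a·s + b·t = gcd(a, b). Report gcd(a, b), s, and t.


Euclidean algorithm on (888, 178) — divide until remainder is 0:
  888 = 4 · 178 + 176
  178 = 1 · 176 + 2
  176 = 88 · 2 + 0
gcd(888, 178) = 2.
Track Bezout coefficients alongside the remainders: start with r₀ = 888 = a·1 + b·0 (s = 1, t = 0) and r₁ = 178 = a·0 + b·1 (s = 0, t = 1); each new remainder r_{k+1} = r_{k-1} − q_k·r_k inherits s_{k+1} = s_{k-1} − q_k·s_k, t_{k+1} = t_{k-1} − q_k·t_k, so r_k = a·s_k + b·t_k at every step:
  q = 4: r = 176, s = 1 − 4·0 = 1, t = 0 − 4·1 = -4  (check: 888·1 + 178·(-4) = 176)
  q = 1: r = 2, s = 0 − 1·1 = -1, t = 1 − 1·(-4) = 5  (check: 888·(-1) + 178·5 = 2)
The row with r = 2 (the gcd) gives the Bezout coefficients s = -1, t = 5.
Result: 888 · (-1) + 178 · (5) = 2.

gcd(888, 178) = 2; s = -1, t = 5 (check: 888·(-1) + 178·5 = 2).


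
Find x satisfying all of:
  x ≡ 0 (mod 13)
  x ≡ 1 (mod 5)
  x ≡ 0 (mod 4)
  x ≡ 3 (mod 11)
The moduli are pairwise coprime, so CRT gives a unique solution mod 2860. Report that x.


Product of moduli M = 13 · 5 · 4 · 11 = 2860.
Merge one congruence at a time:
  Start: x ≡ 0 (mod 13).
  Combine with x ≡ 1 (mod 5); new modulus lcm = 65.
    Write x = 0 + 13·t and substitute into x ≡ 1 (mod 5): 13·t ≡ 1 − 0 = 1 (mod 5).
    Reduce coefficients mod 5: 3·t ≡ 1 (mod 5).
    The inverse of 3 mod 5 is 2 (since 3·2 = 6 = 1·5 + 1), so t ≡ 2·1 = 2 ≡ 2 (mod 5).
    Then x = 0 + 13·2 = 26, valid modulo lcm(13, 5) = 65: x ≡ 26 (mod 65).
  Combine with x ≡ 0 (mod 4); new modulus lcm = 260.
    Write x = 26 + 65·t and substitute into x ≡ 0 (mod 4): 65·t ≡ 0 − 26 = -26 (mod 4).
    Reduce coefficients mod 4: 1·t ≡ 2 (mod 4).
    So t ≡ 2 (mod 4).
    Then x = 26 + 65·2 = 156, valid modulo lcm(65, 4) = 260: x ≡ 156 (mod 260).
  Combine with x ≡ 3 (mod 11); new modulus lcm = 2860.
    Write x = 156 + 260·t and substitute into x ≡ 3 (mod 11): 260·t ≡ 3 − 156 = -153 (mod 11).
    Reduce coefficients mod 11: 7·t ≡ 1 (mod 11).
    The inverse of 7 mod 11 is 8 (since 7·8 = 56 = 5·11 + 1), so t ≡ 8·1 = 8 ≡ 8 (mod 11).
    Then x = 156 + 260·8 = 2236, valid modulo lcm(260, 11) = 2860: x ≡ 2236 (mod 2860).
Verify against each original: 2236 mod 13 = 0, 2236 mod 5 = 1, 2236 mod 4 = 0, 2236 mod 11 = 3.

x ≡ 2236 (mod 2860).


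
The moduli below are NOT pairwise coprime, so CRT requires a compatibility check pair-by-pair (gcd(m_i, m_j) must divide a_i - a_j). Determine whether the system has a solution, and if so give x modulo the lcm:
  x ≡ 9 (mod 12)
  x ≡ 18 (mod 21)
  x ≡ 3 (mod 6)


Moduli 12, 21, 6 are not pairwise coprime, so CRT works modulo lcm(m_i) when all pairwise compatibility conditions hold.
Pairwise compatibility: gcd(m_i, m_j) must divide a_i - a_j for every pair.
Merge one congruence at a time:
  Start: x ≡ 9 (mod 12).
  Combine with x ≡ 18 (mod 21): gcd(12, 21) = 3; 18 - 9 = 9, which IS divisible by 3, so compatible.
    Write x = 9 + 12·t and substitute into x ≡ 18 (mod 21): 12·t ≡ 18 − 9 = 9 (mod 21).
    Divide the congruence (and modulus) by g = 3: 4·t ≡ 3 (mod 7).
    The inverse of 4 mod 7 is 2 (since 4·2 = 8 = 1·7 + 1), so t ≡ 2·3 = 6 ≡ 6 (mod 7).
    Then x = 9 + 12·6 = 81, valid modulo lcm(12, 21) = 84: x ≡ 81 (mod 84).
  Combine with x ≡ 3 (mod 6): gcd(84, 6) = 6; 3 - 81 = -78, which IS divisible by 6, so compatible.
    Write x = 81 + 84·t and substitute into x ≡ 3 (mod 6): 84·t ≡ 3 − 81 = -78 (mod 6).
    Divide the congruence (and modulus) by g = 6: 14·t ≡ -13 (mod 1).
    Modulo 1 every t works; take t = 0.
    Then x = 81 + 84·0 = 81, valid modulo lcm(84, 6) = 84: x ≡ 81 (mod 84).
Verify: 81 mod 12 = 9, 81 mod 21 = 18, 81 mod 6 = 3.

x ≡ 81 (mod 84).


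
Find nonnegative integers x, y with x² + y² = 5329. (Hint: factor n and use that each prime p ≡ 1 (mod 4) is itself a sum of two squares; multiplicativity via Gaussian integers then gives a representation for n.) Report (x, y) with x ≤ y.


Step 1: Factor n = 5329 = 73^2.
Step 2: Check the mod-4 condition on each prime factor: 73 ≡ 1 (mod 4), exponent 2.
All primes ≡ 3 (mod 4) appear to even exponent (or don't appear), so by the two-squares theorem n IS expressible as a sum of two squares.
Step 3: Build a representation. Here n = 73 · 73 is a product of primes ≡ 1 (mod 4). Each prime p ≡ 1 (mod 4) is itself a sum of two squares; find a² by testing p − a² for a perfect square:
  73: 73 − 1² = 72, 73 − 2² = 69, 73 − 3² = 64 = 8² ⇒ 73 = 3² + 8².
  Combine using the Brahmagupta–Fibonacci identity (a² + b²)(c² + d²) = (ac − bd)² + (ad + bc)² = (ac + bd)² + (ad − bc)²:
  73 · 73 = 5329: from (3² + 8²)(3² + 8²), take (3·3 − 8·8, 3·8 + 8·3) = (9 − 64, 24 + 24) = (-55, 48); dropping signs (only squares matter) gives (55, 48); check 55² + 48² = 3025 + 2304 = 5329 ✓.
Step 4: Order so x ≤ y and verify: 48² + 55² = 2304 + 3025 = 5329 = n. ✓

n = 5329 = 48² + 55² (one valid representation with x ≤ y).


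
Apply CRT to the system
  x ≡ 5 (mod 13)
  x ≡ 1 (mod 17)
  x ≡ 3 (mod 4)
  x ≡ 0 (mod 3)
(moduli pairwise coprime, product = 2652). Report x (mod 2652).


Product of moduli M = 13 · 17 · 4 · 3 = 2652.
Merge one congruence at a time:
  Start: x ≡ 5 (mod 13).
  Combine with x ≡ 1 (mod 17); new modulus lcm = 221.
    Write x = 5 + 13·t and substitute into x ≡ 1 (mod 17): 13·t ≡ 1 − 5 = -4 (mod 17).
    Reduce coefficients mod 17: 13·t ≡ 13 (mod 17).
    The inverse of 13 mod 17 is 4 (since 13·4 = 52 = 3·17 + 1), so t ≡ 4·13 = 52 ≡ 1 (mod 17).
    Then x = 5 + 13·1 = 18, valid modulo lcm(13, 17) = 221: x ≡ 18 (mod 221).
  Combine with x ≡ 3 (mod 4); new modulus lcm = 884.
    Write x = 18 + 221·t and substitute into x ≡ 3 (mod 4): 221·t ≡ 3 − 18 = -15 (mod 4).
    Reduce coefficients mod 4: 1·t ≡ 1 (mod 4).
    So t ≡ 1 (mod 4).
    Then x = 18 + 221·1 = 239, valid modulo lcm(221, 4) = 884: x ≡ 239 (mod 884).
  Combine with x ≡ 0 (mod 3); new modulus lcm = 2652.
    Write x = 239 + 884·t and substitute into x ≡ 0 (mod 3): 884·t ≡ 0 − 239 = -239 (mod 3).
    Reduce coefficients mod 3: 2·t ≡ 1 (mod 3).
    The inverse of 2 mod 3 is 2 (since 2·2 = 4 = 1·3 + 1), so t ≡ 2·1 = 2 ≡ 2 (mod 3).
    Then x = 239 + 884·2 = 2007, valid modulo lcm(884, 3) = 2652: x ≡ 2007 (mod 2652).
Verify against each original: 2007 mod 13 = 5, 2007 mod 17 = 1, 2007 mod 4 = 3, 2007 mod 3 = 0.

x ≡ 2007 (mod 2652).


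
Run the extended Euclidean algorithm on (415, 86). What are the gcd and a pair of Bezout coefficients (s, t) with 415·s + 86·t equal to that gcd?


Euclidean algorithm on (415, 86) — divide until remainder is 0:
  415 = 4 · 86 + 71
  86 = 1 · 71 + 15
  71 = 4 · 15 + 11
  15 = 1 · 11 + 4
  11 = 2 · 4 + 3
  4 = 1 · 3 + 1
  3 = 3 · 1 + 0
gcd(415, 86) = 1.
Track Bezout coefficients alongside the remainders: start with r₀ = 415 = a·1 + b·0 (s = 1, t = 0) and r₁ = 86 = a·0 + b·1 (s = 0, t = 1); each new remainder r_{k+1} = r_{k-1} − q_k·r_k inherits s_{k+1} = s_{k-1} − q_k·s_k, t_{k+1} = t_{k-1} − q_k·t_k, so r_k = a·s_k + b·t_k at every step:
  q = 4: r = 71, s = 1 − 4·0 = 1, t = 0 − 4·1 = -4  (check: 415·1 + 86·(-4) = 71)
  q = 1: r = 15, s = 0 − 1·1 = -1, t = 1 − 1·(-4) = 5  (check: 415·(-1) + 86·5 = 15)
  q = 4: r = 11, s = 1 − 4·(-1) = 5, t = -4 − 4·5 = -24  (check: 415·5 + 86·(-24) = 11)
  q = 1: r = 4, s = -1 − 1·5 = -6, t = 5 − 1·(-24) = 29  (check: 415·(-6) + 86·29 = 4)
  q = 2: r = 3, s = 5 − 2·(-6) = 17, t = -24 − 2·29 = -82  (check: 415·17 + 86·(-82) = 3)
  q = 1: r = 1, s = -6 − 1·17 = -23, t = 29 − 1·(-82) = 111  (check: 415·(-23) + 86·111 = 1)
The row with r = 1 (the gcd) gives the Bezout coefficients s = -23, t = 111.
Result: 415 · (-23) + 86 · (111) = 1.

gcd(415, 86) = 1; s = -23, t = 111 (check: 415·(-23) + 86·111 = 1).


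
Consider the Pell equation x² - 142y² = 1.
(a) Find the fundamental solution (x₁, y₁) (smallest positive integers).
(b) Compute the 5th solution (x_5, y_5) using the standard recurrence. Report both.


Step 1: Find the fundamental solution (x₁, y₁) of x² - 142y² = 1.
  Expand √142 as a continued fraction. a₀ = ⌊√142⌋ = 11; iterate m_{k+1} = d_k·a_k − m_k, d_{k+1} = (142 − m_{k+1}²)/d_k, a_{k+1} = ⌊(a₀ + m_{k+1})/d_{k+1}⌋ (starting m₀ = 0, d₀ = 1), with convergents p_k = a_k·p_{k-1} + p_{k-2}, q_k = a_k·q_{k-1} + q_{k-2} (p₋₁ = 1, q₋₁ = 0):
  k = 0: a₀ = 11; p₀/q₀ = 11/1; p₀² − 142·q₀² = 121 − 142 = -21.
  k = 1: m = 11, d = 21, a = ⌊(11 + 11)/21⌋ = 1; p/q = (1·11 + 1)/(1·1 + 0) = 12/1; p² − 142·q² = 144 − 142 = 2.
  k = 2: m = 10, d = 2, a = ⌊(11 + 10)/2⌋ = 10; p/q = (10·12 + 11)/(10·1 + 1) = 131/11; p² − 142·q² = 17161 − 17182 = -21.
  k = 3: m = 10, d = 21, a = ⌊(11 + 10)/21⌋ = 1; p/q = (1·131 + 12)/(1·11 + 1) = 143/12; p² − 142·q² = 20449 − 20448 = 1.
  The first convergent with p² − 142·q² = 1 gives the fundamental solution (x₁, y₁) = (143, 12).
Step 2: Apply the recurrence (x_{n+1}, y_{n+1}) = (x₁x_n + 142y₁y_n, x₁y_n + y₁x_n) repeatedly.
  From (x_1, y_1) = (143, 12): x_2 = 143·143 + 142·12·12 = 40897; y_2 = 143·12 + 12·143 = 3432.
  From (x_2, y_2) = (40897, 3432): x_3 = 143·40897 + 142·12·3432 = 11696399; y_3 = 143·3432 + 12·40897 = 981540.
  From (x_3, y_3) = (11696399, 981540): x_4 = 143·11696399 + 142·12·981540 = 3345129217; y_4 = 143·981540 + 12·11696399 = 280717008.
  From (x_4, y_4) = (3345129217, 280717008): x_5 = 143·3345129217 + 142·12·280717008 = 956695259663; y_5 = 143·280717008 + 12·3345129217 = 80284082748.
Step 3: Verify x_5² - 142·y_5² = 915265819861654994873569 - 915265819861654994873568 = 1 (should be 1). ✓

(x_1, y_1) = (143, 12); (x_5, y_5) = (956695259663, 80284082748).


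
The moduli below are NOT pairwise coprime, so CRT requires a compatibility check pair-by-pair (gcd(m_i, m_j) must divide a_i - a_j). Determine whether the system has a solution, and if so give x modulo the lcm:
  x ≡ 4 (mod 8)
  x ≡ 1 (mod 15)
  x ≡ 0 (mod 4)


Moduli 8, 15, 4 are not pairwise coprime, so CRT works modulo lcm(m_i) when all pairwise compatibility conditions hold.
Pairwise compatibility: gcd(m_i, m_j) must divide a_i - a_j for every pair.
Merge one congruence at a time:
  Start: x ≡ 4 (mod 8).
  Combine with x ≡ 1 (mod 15): gcd(8, 15) = 1; 1 - 4 = -3, which IS divisible by 1, so compatible.
    Write x = 4 + 8·t and substitute into x ≡ 1 (mod 15): 8·t ≡ 1 − 4 = -3 (mod 15).
    Reduce coefficients mod 15: 8·t ≡ 12 (mod 15).
    The inverse of 8 mod 15 is 2 (since 8·2 = 16 = 1·15 + 1), so t ≡ 2·12 = 24 ≡ 9 (mod 15).
    Then x = 4 + 8·9 = 76, valid modulo lcm(8, 15) = 120: x ≡ 76 (mod 120).
  Combine with x ≡ 0 (mod 4): gcd(120, 4) = 4; 0 - 76 = -76, which IS divisible by 4, so compatible.
    Write x = 76 + 120·t and substitute into x ≡ 0 (mod 4): 120·t ≡ 0 − 76 = -76 (mod 4).
    Divide the congruence (and modulus) by g = 4: 30·t ≡ -19 (mod 1).
    Modulo 1 every t works; take t = 0.
    Then x = 76 + 120·0 = 76, valid modulo lcm(120, 4) = 120: x ≡ 76 (mod 120).
Verify: 76 mod 8 = 4, 76 mod 15 = 1, 76 mod 4 = 0.

x ≡ 76 (mod 120).


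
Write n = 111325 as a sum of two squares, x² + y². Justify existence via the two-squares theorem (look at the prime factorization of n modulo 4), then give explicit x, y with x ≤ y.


Step 1: Factor n = 111325 = 5^2 · 61 · 73.
Step 2: Check the mod-4 condition on each prime factor: 5 ≡ 1 (mod 4), exponent 2; 61 ≡ 1 (mod 4), exponent 1; 73 ≡ 1 (mod 4), exponent 1.
All primes ≡ 3 (mod 4) appear to even exponent (or don't appear), so by the two-squares theorem n IS expressible as a sum of two squares.
Step 3: Build a representation. Group n = k² · m with k = 5 and m = 61 · 73 = 4453 (a product of primes ≡ 1 (mod 4)); a representation of m scales to one of n via (k·x)² + (k·y)² = k²(x² + y²). Each prime p ≡ 1 (mod 4) is itself a sum of two squares; find a² by testing p − a² for a perfect square:
  61: 61 − 1² = 60, 61 − 2² = 57, 61 − 3² = 52, 61 − 4² = 45, 61 − 5² = 36 = 6² ⇒ 61 = 5² + 6².
  73: 73 − 1² = 72, 73 − 2² = 69, 73 − 3² = 64 = 8² ⇒ 73 = 3² + 8².
  Combine using the Brahmagupta–Fibonacci identity (a² + b²)(c² + d²) = (ac − bd)² + (ad + bc)² = (ac + bd)² + (ad − bc)²:
  61 · 73 = 4453: from (5² + 6²)(3² + 8²), take (5·3 − 6·8, 5·8 + 6·3) = (15 − 48, 40 + 18) = (-33, 58); dropping signs (only squares matter) gives (33, 58); check 33² + 58² = 1089 + 3364 = 4453 ✓.
  Scale by k = 5: (5·33, 5·58) = (165, 290).
Step 4: Order so x ≤ y and verify: 165² + 290² = 27225 + 84100 = 111325 = n. ✓

n = 111325 = 165² + 290² (one valid representation with x ≤ y).


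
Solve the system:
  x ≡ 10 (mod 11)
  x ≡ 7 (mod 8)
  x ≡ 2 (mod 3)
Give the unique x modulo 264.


Moduli 11, 8, 3 are pairwise coprime; by CRT there is a unique solution modulo M = 11 · 8 · 3 = 264.
Solve pairwise, accumulating the modulus:
  Start with x ≡ 10 (mod 11).
  Combine with x ≡ 7 (mod 8): since gcd(11, 8) = 1, we get a unique residue mod 88.
    Write x = 10 + 11·t and substitute into x ≡ 7 (mod 8): 11·t ≡ 7 − 10 = -3 (mod 8).
    Reduce coefficients mod 8: 3·t ≡ 5 (mod 8).
    The inverse of 3 mod 8 is 3 (since 3·3 = 9 = 1·8 + 1), so t ≡ 3·5 = 15 ≡ 7 (mod 8).
    Then x = 10 + 11·7 = 87, valid modulo lcm(11, 8) = 88: x ≡ 87 (mod 88).
  Combine with x ≡ 2 (mod 3): since gcd(88, 3) = 1, we get a unique residue mod 264.
    Write x = 87 + 88·t and substitute into x ≡ 2 (mod 3): 88·t ≡ 2 − 87 = -85 (mod 3).
    Reduce coefficients mod 3: 1·t ≡ 2 (mod 3).
    So t ≡ 2 (mod 3).
    Then x = 87 + 88·2 = 263, valid modulo lcm(88, 3) = 264: x ≡ 263 (mod 264).
Verify: 263 mod 11 = 10 ✓, 263 mod 8 = 7 ✓, 263 mod 3 = 2 ✓.

x ≡ 263 (mod 264).


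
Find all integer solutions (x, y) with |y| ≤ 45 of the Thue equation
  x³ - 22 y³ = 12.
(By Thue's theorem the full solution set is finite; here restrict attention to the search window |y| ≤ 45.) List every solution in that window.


The equation is x³ - 22y³ = 12. For fixed y, x³ = 22·y³ + 12, so a solution requires the RHS to be a perfect cube.
Strategy: iterate y from -45 to 45, compute RHS = 22·y³ + 12, and check whether it is a (positive or negative) perfect cube.
Check small values of y:
  y = 0: RHS = 12 is not a perfect cube.
  y = 1: RHS = 34 is not a perfect cube.
  y = -1: RHS = -10 is not a perfect cube.
  y = 2: RHS = 188 is not a perfect cube.
  y = -2: RHS = -164 is not a perfect cube.
  y = 3: RHS = 606 is not a perfect cube.
  y = -3: RHS = -582 is not a perfect cube.
Continuing the search up to |y| = 45 finds no solutions either.
No (x, y) in the scanned range satisfies the equation.

No integer solutions with |y| ≤ 45.


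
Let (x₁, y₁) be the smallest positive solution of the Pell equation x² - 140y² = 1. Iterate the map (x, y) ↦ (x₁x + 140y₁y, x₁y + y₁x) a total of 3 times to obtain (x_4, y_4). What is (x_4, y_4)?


Step 1: Find the fundamental solution (x₁, y₁) of x² - 140y² = 1.
  Expand √140 as a continued fraction. a₀ = ⌊√140⌋ = 11; iterate m_{k+1} = d_k·a_k − m_k, d_{k+1} = (140 − m_{k+1}²)/d_k, a_{k+1} = ⌊(a₀ + m_{k+1})/d_{k+1}⌋ (starting m₀ = 0, d₀ = 1), with convergents p_k = a_k·p_{k-1} + p_{k-2}, q_k = a_k·q_{k-1} + q_{k-2} (p₋₁ = 1, q₋₁ = 0):
  k = 0: a₀ = 11; p₀/q₀ = 11/1; p₀² − 140·q₀² = 121 − 140 = -19.
  k = 1: m = 11, d = 19, a = ⌊(11 + 11)/19⌋ = 1; p/q = (1·11 + 1)/(1·1 + 0) = 12/1; p² − 140·q² = 144 − 140 = 4.
  k = 2: m = 8, d = 4, a = ⌊(11 + 8)/4⌋ = 4; p/q = (4·12 + 11)/(4·1 + 1) = 59/5; p² − 140·q² = 3481 − 3500 = -19.
  k = 3: m = 8, d = 19, a = ⌊(11 + 8)/19⌋ = 1; p/q = (1·59 + 12)/(1·5 + 1) = 71/6; p² − 140·q² = 5041 − 5040 = 1.
  The first convergent with p² − 140·q² = 1 gives the fundamental solution (x₁, y₁) = (71, 6).
Step 2: Apply the recurrence (x_{n+1}, y_{n+1}) = (x₁x_n + 140y₁y_n, x₁y_n + y₁x_n) repeatedly.
  From (x_1, y_1) = (71, 6): x_2 = 71·71 + 140·6·6 = 10081; y_2 = 71·6 + 6·71 = 852.
  From (x_2, y_2) = (10081, 852): x_3 = 71·10081 + 140·6·852 = 1431431; y_3 = 71·852 + 6·10081 = 120978.
  From (x_3, y_3) = (1431431, 120978): x_4 = 71·1431431 + 140·6·120978 = 203253121; y_4 = 71·120978 + 6·1431431 = 17178024.
Step 3: Verify x_4² - 140·y_4² = 41311831196240641 - 41311831196240640 = 1 (should be 1). ✓

(x_1, y_1) = (71, 6); (x_4, y_4) = (203253121, 17178024).
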